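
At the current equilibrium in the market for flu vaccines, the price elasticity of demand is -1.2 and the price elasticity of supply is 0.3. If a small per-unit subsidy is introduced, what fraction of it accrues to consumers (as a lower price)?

Consumer share = 0.2

For a small subsidy around the equilibrium, the benefit split depends on the relative slopes, which at a point are proportional to the elasticities.
Buyer share = εs/(εs + |εd|) = 0.3/(0.3 + 1.2) = 0.2; seller share = |εd|/(εs + |εd|) = 0.8.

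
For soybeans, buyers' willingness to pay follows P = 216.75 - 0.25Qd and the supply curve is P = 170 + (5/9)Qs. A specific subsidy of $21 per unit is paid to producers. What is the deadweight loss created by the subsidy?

Deadweight loss = 7938/29

Pre-subsidy: 216.75 - 0.25Q = 170 + (5/9)Q gives Q* = 1683/29 and P* = 5865/29.
With the subsidy, sellers receive Ps = Pb + 21 for each unit, where Pb is the price buyers pay.
On the curves, Pb = 216.75 - 0.25Q and Ps = 170 + (5/9)Q; the wedge Ps − Pb = 21 gives 170 + (5/9)Q − (216.75 - 0.25Q) = 21, so Q' = 2439/29.
Then Pb = 216.75 − 0.25·(2439/29) = 5676/29 and Ps = 170 + (5/9)·(2439/29) = 6285/29.
The subsidy expands output by 2439/29 − 1683/29 = 756/29 past the efficient level; on those units the gap between marginal cost and willingness to pay runs from 0 up to 21.
DWL = ½ × 21 × 756/29 = 7938/29.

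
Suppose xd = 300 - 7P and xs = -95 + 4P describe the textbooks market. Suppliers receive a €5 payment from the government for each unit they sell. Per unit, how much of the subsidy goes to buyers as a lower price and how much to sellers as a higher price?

Pre-subsidy: 300 - 7P = -95 + 4P gives P* = 395/11, x* = 535/11.
With the subsidy, sellers receive Ps = Pb + 5 for each unit, where Pb is the price buyers pay.
Supply in terms of Pb becomes xs = -95 + 4(Pb + 5) = -75 + 4Pb. Setting this equal to demand: 300 - 7Pb = -75 + 4Pb, so Pb = 375/11.
Sellers receive Ps = 375/11 + 5 = 430/11; x' = 300 − 7·(375/11) = 675/11.
Buyers' price falls by P* − Pb = 395/11 − 375/11 = 20/11; sellers' price rises by Ps − P* = 430/11 − 395/11 = 35/11.

Buyers gain 20/11 per unit; sellers gain 35/11 per unit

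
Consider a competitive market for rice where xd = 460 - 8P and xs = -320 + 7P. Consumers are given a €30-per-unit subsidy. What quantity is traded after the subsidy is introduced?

x' = 156

Pre-subsidy: 460 - 8P = -320 + 7P gives P* = 52, x* = 44.
With the rebate, buyers effectively pay Pb = Ps − 30, where Ps is the price sellers receive.
Demand in terms of Ps becomes xd = 460 − 8(Ps − 30) = 700 - 8Ps. Setting this equal to supply: 700 - 8Ps = -320 + 7Ps, so Ps = 68.
Buyers pay Pb = 68 − 30 = 38; x' = -320 + 7·68 = 156.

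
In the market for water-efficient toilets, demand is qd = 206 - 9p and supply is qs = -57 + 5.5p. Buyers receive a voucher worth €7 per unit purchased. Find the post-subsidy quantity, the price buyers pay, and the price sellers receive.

Pre-subsidy: 206 - 9p = -57 + 5.5p gives p* = 526/29, q* = 1240/29.
With the rebate, buyers effectively pay pb = ps − 7, where ps is the price sellers receive.
Demand in terms of ps becomes qd = 206 − 9(ps − 7) = 269 - 9ps. Setting this equal to supply: 269 - 9ps = -57 + 5.5ps, so ps = 652/29.
Buyers pay pb = 652/29 − 7 = 449/29; q' = -57 + 5.5·(652/29) = 1933/29.

q' = 1933/29; buyers pay 449/29; sellers receive 652/29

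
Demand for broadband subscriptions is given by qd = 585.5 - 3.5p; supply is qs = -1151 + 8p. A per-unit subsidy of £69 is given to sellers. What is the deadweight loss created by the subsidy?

Deadweight loss = £5796

Pre-subsidy: 585.5 - 3.5p = -1151 + 8p gives p* = 151, q* = 57.
With the subsidy, sellers receive ps = pb + 69 for each unit, where pb is the price buyers pay.
Supply in terms of pb becomes qs = -1151 + 8(pb + 69) = -599 + 8pb. Setting this equal to demand: 585.5 - 3.5pb = -599 + 8pb, so pb = 103.
Sellers receive ps = 103 + 69 = 172; q' = 585.5 − 3.5·103 = 225.
The subsidy expands output by 225 − 57 = 168 past the efficient level; on those units the gap between marginal cost and willingness to pay runs from 0 up to 69.
DWL = ½ × 69 × 168 = 5796.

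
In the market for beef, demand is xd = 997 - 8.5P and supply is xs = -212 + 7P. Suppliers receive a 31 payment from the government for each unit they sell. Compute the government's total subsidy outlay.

Pre-subsidy: 997 - 8.5P = -212 + 7P gives P* = 78, x* = 334.
With the subsidy, sellers receive Ps = Pb + 31 for each unit, where Pb is the price buyers pay.
Supply in terms of Pb becomes xs = -212 + 7(Pb + 31) = 5 + 7Pb. Setting this equal to demand: 997 - 8.5Pb = 5 + 7Pb, so Pb = 64.
Sellers receive Ps = 64 + 31 = 95; x' = 997 − 8.5·64 = 453.
Government outlay = subsidy × quantity = 31 × 453 = 14043.

Government cost = 14043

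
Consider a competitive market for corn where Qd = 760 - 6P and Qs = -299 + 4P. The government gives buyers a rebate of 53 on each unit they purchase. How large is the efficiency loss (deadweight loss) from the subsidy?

Deadweight loss = 3370.8

Pre-subsidy: 760 - 6P = -299 + 4P gives P* = 105.9, Q* = 124.6.
With the rebate, buyers effectively pay Pb = Ps − 53, where Ps is the price sellers receive.
Demand in terms of Ps becomes Qd = 760 − 6(Ps − 53) = 1078 - 6Ps. Setting this equal to supply: 1078 - 6Ps = -299 + 4Ps, so Ps = 137.7.
Buyers pay Pb = 137.7 − 53 = 84.7; Q' = -299 + 4·137.7 = 251.8.
The subsidy expands output by 251.8 − 124.6 = 127.2 past the efficient level; on those units the gap between marginal cost and willingness to pay runs from 0 up to 53.
DWL = ½ × 53 × 127.2 = 3370.8.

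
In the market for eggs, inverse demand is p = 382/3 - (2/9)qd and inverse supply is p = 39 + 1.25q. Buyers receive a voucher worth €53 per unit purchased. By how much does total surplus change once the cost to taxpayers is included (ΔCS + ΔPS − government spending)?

Net change in total surplus = -€954

Pre-subsidy: 382/3 - (2/9)q = 39 + 1.25q gives q* = 60 and p* = 114.
With the rebate, buyers effectively pay pb = ps − 53, where ps is the price sellers receive.
On the curves, pb = 382/3 - (2/9)q and ps = 39 + 1.25q; the wedge ps − pb = 53 gives 39 + 1.25q − (382/3 - (2/9)q) = 53, so q' = 96.
Then pb = 382/3 − (2/9)·96 = 106 and ps = 39 + 1.25·96 = 159.
ΔCS = ½(60 + 96)(114 − 106) = 624; ΔPS = ½(60 + 96)(159 − 114) = 3510.
Government spending = 53 × 96 = 5088.
Net change = 624 + 3510 − 5088 = -954. The loss equals the DWL triangle ½·53·36.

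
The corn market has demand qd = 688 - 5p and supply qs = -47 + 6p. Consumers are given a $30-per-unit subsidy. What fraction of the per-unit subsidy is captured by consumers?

Pre-subsidy: 688 - 5p = -47 + 6p gives p* = 735/11, q* = 3893/11.
With the rebate, buyers effectively pay pb = ps − 30, where ps is the price sellers receive.
Demand in terms of ps becomes qd = 688 − 5(ps − 30) = 838 - 5ps. Setting this equal to supply: 838 - 5ps = -47 + 6ps, so ps = 885/11.
Buyers pay pb = 885/11 − 30 = 555/11; q' = -47 + 6·(885/11) = 4793/11.
Buyers' price falls by p* − pb = 735/11 − 555/11 = 180/11; sellers' price rises by ps − p* = 885/11 − 735/11 = 150/11.
So consumers capture (180/11)/30 = 6/11 of each unit of subsidy.

Consumer share = 6/11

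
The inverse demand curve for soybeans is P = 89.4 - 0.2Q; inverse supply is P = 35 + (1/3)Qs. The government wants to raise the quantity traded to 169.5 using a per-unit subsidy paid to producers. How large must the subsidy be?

Required subsidy s = 36 per unit

At Q = 169.5, from the demand curve buyers pay Pb = 89.4 − 0.2·169.5 = 55.5; from the supply curve sellers need Ps = 35 + (1/3)·169.5 = 91.5.
The subsidy must fill the gap: s = Ps − Pb = 91.5 − 55.5 = 36.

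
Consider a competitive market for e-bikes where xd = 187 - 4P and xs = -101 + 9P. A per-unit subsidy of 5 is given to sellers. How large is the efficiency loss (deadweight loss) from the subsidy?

Pre-subsidy: 187 - 4P = -101 + 9P gives P* = 288/13, x* = 1279/13.
With the subsidy, sellers receive Ps = Pb + 5 for each unit, where Pb is the price buyers pay.
Supply in terms of Pb becomes xs = -101 + 9(Pb + 5) = -56 + 9Pb. Setting this equal to demand: 187 - 4Pb = -56 + 9Pb, so Pb = 243/13.
Sellers receive Ps = 243/13 + 5 = 308/13; x' = 187 − 4·(243/13) = 1459/13.
The subsidy expands output by 1459/13 − 1279/13 = 180/13 past the efficient level; on those units the gap between marginal cost and willingness to pay runs from 0 up to 5.
DWL = ½ × 5 × 180/13 = 450/13.

Deadweight loss = 450/13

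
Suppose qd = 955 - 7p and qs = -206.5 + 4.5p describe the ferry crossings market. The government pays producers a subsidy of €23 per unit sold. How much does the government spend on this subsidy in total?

Government cost = €7153

Pre-subsidy: 955 - 7p = -206.5 + 4.5p gives p* = 101, q* = 248.
With the subsidy, sellers receive ps = pb + 23 for each unit, where pb is the price buyers pay.
Supply in terms of pb becomes qs = -206.5 + 4.5(pb + 23) = -103 + 4.5pb. Setting this equal to demand: 955 - 7pb = -103 + 4.5pb, so pb = 92.
Sellers receive ps = 92 + 23 = 115; q' = 955 − 7·92 = 311.
Government outlay = subsidy × quantity = 23 × 311 = 7153.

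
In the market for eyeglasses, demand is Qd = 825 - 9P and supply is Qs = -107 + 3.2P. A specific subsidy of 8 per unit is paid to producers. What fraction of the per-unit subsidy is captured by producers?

Pre-subsidy: 825 - 9P = -107 + 3.2P gives P* = 4660/61, Q* = 8385/61.
With the subsidy, sellers receive Ps = Pb + 8 for each unit, where Pb is the price buyers pay.
Supply in terms of Pb becomes Qs = -107 + 3.2(Pb + 8) = -81.4 + 3.2Pb. Setting this equal to demand: 825 - 9Pb = -81.4 + 3.2Pb, so Pb = 4532/61.
Sellers receive Ps = 4532/61 + 8 = 5020/61; Q' = 825 − 9·(4532/61) = 9537/61.
Buyers' price falls by P* − Pb = 4660/61 − 4532/61 = 128/61; sellers' price rises by Ps − P* = 5020/61 − 4660/61 = 360/61.
So producers capture (360/61)/8 = 45/61 of each unit of subsidy.

Producer share = 45/61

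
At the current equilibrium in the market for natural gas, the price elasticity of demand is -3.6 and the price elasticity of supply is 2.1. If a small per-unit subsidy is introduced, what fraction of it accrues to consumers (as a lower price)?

For a small subsidy around the equilibrium, the benefit split depends on the relative slopes, which at a point are proportional to the elasticities.
Buyer share = εs/(εs + |εd|) = 2.1/(2.1 + 3.6) = 7/19; seller share = |εd|/(εs + |εd|) = 12/19.

Consumer share = 7/19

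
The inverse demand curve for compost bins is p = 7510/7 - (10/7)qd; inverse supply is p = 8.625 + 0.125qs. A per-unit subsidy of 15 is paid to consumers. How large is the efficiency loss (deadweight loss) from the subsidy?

Deadweight loss = 2100/29

Pre-subsidy: 7510/7 - (10/7)q = 8.625 + 0.125q gives q* = 59597/87 and p* = 8200/87.
With the rebate, buyers effectively pay pb = ps − 15, where ps is the price sellers receive.
On the curves, pb = 7510/7 - (10/7)q and ps = 8.625 + 0.125q; the wedge ps − pb = 15 gives 8.625 + 0.125q − (7510/7 - (10/7)q) = 15, so q' = 60437/87.
Then pb = 7510/7 − (10/7)·(60437/87) = 7000/87 and ps = 8.625 + 0.125·(60437/87) = 8305/87.
The subsidy expands output by 60437/87 − 59597/87 = 280/29 past the efficient level; on those units the gap between marginal cost and willingness to pay runs from 0 up to 15.
DWL = ½ × 15 × 280/29 = 2100/29.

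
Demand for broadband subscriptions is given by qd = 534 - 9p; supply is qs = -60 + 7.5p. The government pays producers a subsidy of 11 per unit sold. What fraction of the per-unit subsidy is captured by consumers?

Pre-subsidy: 534 - 9p = -60 + 7.5p gives p* = 36, q* = 210.
With the subsidy, sellers receive ps = pb + 11 for each unit, where pb is the price buyers pay.
Supply in terms of pb becomes qs = -60 + 7.5(pb + 11) = 22.5 + 7.5pb. Setting this equal to demand: 534 - 9pb = 22.5 + 7.5pb, so pb = 31.
Sellers receive ps = 31 + 11 = 42; q' = 534 − 9·31 = 255.
Buyers' price falls by p* − pb = 36 − 31 = 5; sellers' price rises by ps − p* = 42 − 36 = 6.
So consumers capture 5/11 = 5/11 of each unit of subsidy.

Consumer share = 5/11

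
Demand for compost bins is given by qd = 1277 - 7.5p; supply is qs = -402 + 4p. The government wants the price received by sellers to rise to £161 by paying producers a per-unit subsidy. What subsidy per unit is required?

Required subsidy s = £23 per unit

At a seller price of 161, quantity supplied is -402 + 4·161 = 242.
Buyers absorb 242 only when they pay pb with 1277 − 7.5·pb = 242, i.e. pb = 138.
s = ps − pb = 161 − 138 = 23.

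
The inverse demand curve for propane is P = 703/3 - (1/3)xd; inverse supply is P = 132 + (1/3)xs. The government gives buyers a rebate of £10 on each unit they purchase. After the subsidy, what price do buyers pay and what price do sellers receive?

Pre-subsidy: 703/3 - (1/3)x = 132 + (1/3)x gives x* = 153.5 and P* = 1099/6.
With the rebate, buyers effectively pay Pb = Ps − 10, where Ps is the price sellers receive.
On the curves, Pb = 703/3 - (1/3)x and Ps = 132 + (1/3)x; the wedge Ps − Pb = 10 gives 132 + (1/3)x − (703/3 - (1/3)x) = 10, so x' = 168.5.
Then Pb = 703/3 − (1/3)·168.5 = 1069/6 and Ps = 132 + (1/3)·168.5 = 1129/6.

Buyers pay 1069/6; sellers receive 1129/6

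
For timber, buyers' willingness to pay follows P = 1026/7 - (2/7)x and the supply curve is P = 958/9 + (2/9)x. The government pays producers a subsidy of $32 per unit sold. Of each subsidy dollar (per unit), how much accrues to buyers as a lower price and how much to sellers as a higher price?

Buyers gain $18 per unit; sellers gain $14 per unit

Pre-subsidy: 1026/7 - (2/7)x = 958/9 + (2/9)x gives x* = 79 and P* = 124.
With the subsidy, sellers receive Ps = Pb + 32 for each unit, where Pb is the price buyers pay.
On the curves, Pb = 1026/7 - (2/7)x and Ps = 958/9 + (2/9)x; the wedge Ps − Pb = 32 gives 958/9 + (2/9)x − (1026/7 - (2/7)x) = 32, so x' = 142.
Then Pb = 1026/7 − (2/7)·142 = 106 and Ps = 958/9 + (2/9)·142 = 138.
Buyers' price falls by P* − Pb = 124 − 106 = 18; sellers' price rises by Ps − P* = 138 − 124 = 14.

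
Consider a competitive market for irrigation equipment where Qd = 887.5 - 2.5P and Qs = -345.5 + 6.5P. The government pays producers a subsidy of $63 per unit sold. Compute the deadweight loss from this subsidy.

Deadweight loss = $3583.125

Pre-subsidy: 887.5 - 2.5P = -345.5 + 6.5P gives P* = 137, Q* = 545.
With the subsidy, sellers receive Ps = Pb + 63 for each unit, where Pb is the price buyers pay.
Supply in terms of Pb becomes Qs = -345.5 + 6.5(Pb + 63) = 64 + 6.5Pb. Setting this equal to demand: 887.5 - 2.5Pb = 64 + 6.5Pb, so Pb = 91.5.
Sellers receive Ps = 91.5 + 63 = 154.5; Q' = 887.5 − 2.5·91.5 = 658.75.
The subsidy expands output by 658.75 − 545 = 113.75 past the efficient level; on those units the gap between marginal cost and willingness to pay runs from 0 up to 63.
DWL = ½ × 63 × 113.75 = 3583.125.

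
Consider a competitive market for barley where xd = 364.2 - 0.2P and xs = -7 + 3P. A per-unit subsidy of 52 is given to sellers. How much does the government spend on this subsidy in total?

Pre-subsidy: 364.2 - 0.2P = -7 + 3P gives P* = 116, x* = 341.
With the subsidy, sellers receive Ps = Pb + 52 for each unit, where Pb is the price buyers pay.
Supply in terms of Pb becomes xs = -7 + 3(Pb + 52) = 149 + 3Pb. Setting this equal to demand: 364.2 - 0.2Pb = 149 + 3Pb, so Pb = 67.25.
Sellers receive Ps = 67.25 + 52 = 119.25; x' = 364.2 − 0.2·67.25 = 350.75.
Government outlay = subsidy × quantity = 52 × 350.75 = 18239.

Government cost = 18239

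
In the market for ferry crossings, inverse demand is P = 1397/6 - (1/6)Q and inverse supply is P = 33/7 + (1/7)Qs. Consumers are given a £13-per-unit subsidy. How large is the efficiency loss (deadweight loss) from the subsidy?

Deadweight loss = £273

Pre-subsidy: 1397/6 - (1/6)Q = 33/7 + (1/7)Q gives Q* = 737 and P* = 110.
With the rebate, buyers effectively pay Pb = Ps − 13, where Ps is the price sellers receive.
On the curves, Pb = 1397/6 - (1/6)Q and Ps = 33/7 + (1/7)Q; the wedge Ps − Pb = 13 gives 33/7 + (1/7)Q − (1397/6 - (1/6)Q) = 13, so Q' = 779.
Then Pb = 1397/6 − (1/6)·779 = 103 and Ps = 33/7 + (1/7)·779 = 116.
The subsidy expands output by 779 − 737 = 42 past the efficient level; on those units the gap between marginal cost and willingness to pay runs from 0 up to 13.
DWL = ½ × 13 × 42 = 273.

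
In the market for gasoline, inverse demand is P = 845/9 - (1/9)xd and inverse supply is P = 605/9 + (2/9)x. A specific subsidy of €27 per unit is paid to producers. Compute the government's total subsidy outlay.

Government cost = €4347

Pre-subsidy: 845/9 - (1/9)x = 605/9 + (2/9)x gives x* = 80 and P* = 85.
With the subsidy, sellers receive Ps = Pb + 27 for each unit, where Pb is the price buyers pay.
On the curves, Pb = 845/9 - (1/9)x and Ps = 605/9 + (2/9)x; the wedge Ps − Pb = 27 gives 605/9 + (2/9)x − (845/9 - (1/9)x) = 27, so x' = 161.
Then Pb = 845/9 − (1/9)·161 = 76 and Ps = 605/9 + (2/9)·161 = 103.
Government outlay = subsidy × quantity = 27 × 161 = 4347.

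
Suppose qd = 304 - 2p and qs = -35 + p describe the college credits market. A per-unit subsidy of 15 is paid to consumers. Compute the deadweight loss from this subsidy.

Pre-subsidy: 304 - 2p = -35 + p gives p* = 113, q* = 78.
With the rebate, buyers effectively pay pb = ps − 15, where ps is the price sellers receive.
Demand in terms of ps becomes qd = 304 − 2(ps − 15) = 334 - 2ps. Setting this equal to supply: 334 - 2ps = -35 + ps, so ps = 123.
Buyers pay pb = 123 − 15 = 108; q' = -35 + 1·123 = 88.
The subsidy expands output by 88 − 78 = 10 past the efficient level; on those units the gap between marginal cost and willingness to pay runs from 0 up to 15.
DWL = ½ × 15 × 10 = 75.

Deadweight loss = 75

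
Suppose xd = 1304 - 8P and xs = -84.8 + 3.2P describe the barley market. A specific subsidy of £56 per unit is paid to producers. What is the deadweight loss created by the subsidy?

Deadweight loss = £3584

Pre-subsidy: 1304 - 8P = -84.8 + 3.2P gives P* = 124, x* = 312.
With the subsidy, sellers receive Ps = Pb + 56 for each unit, where Pb is the price buyers pay.
Supply in terms of Pb becomes xs = -84.8 + 3.2(Pb + 56) = 94.4 + 3.2Pb. Setting this equal to demand: 1304 - 8Pb = 94.4 + 3.2Pb, so Pb = 108.
Sellers receive Ps = 108 + 56 = 164; x' = 1304 − 8·108 = 440.
The subsidy expands output by 440 − 312 = 128 past the efficient level; on those units the gap between marginal cost and willingness to pay runs from 0 up to 56.
DWL = ½ × 56 × 128 = 3584.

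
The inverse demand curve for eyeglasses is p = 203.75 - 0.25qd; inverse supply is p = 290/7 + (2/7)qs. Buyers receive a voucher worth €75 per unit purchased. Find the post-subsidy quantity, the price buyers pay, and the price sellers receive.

q' = 443; buyers pay €93; sellers receive €168

Pre-subsidy: 203.75 - 0.25q = 290/7 + (2/7)q gives q* = 303 and p* = 128.
With the rebate, buyers effectively pay pb = ps − 75, where ps is the price sellers receive.
On the curves, pb = 203.75 - 0.25q and ps = 290/7 + (2/7)q; the wedge ps − pb = 75 gives 290/7 + (2/7)q − (203.75 - 0.25q) = 75, so q' = 443.
Then pb = 203.75 − 0.25·443 = 93 and ps = 290/7 + (2/7)·443 = 168.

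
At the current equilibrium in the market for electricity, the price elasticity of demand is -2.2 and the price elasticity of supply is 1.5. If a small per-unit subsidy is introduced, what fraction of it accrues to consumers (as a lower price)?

Consumer share = 15/37

For a small subsidy around the equilibrium, the benefit split depends on the relative slopes, which at a point are proportional to the elasticities.
Buyer share = εs/(εs + |εd|) = 1.5/(1.5 + 2.2) = 15/37; seller share = |εd|/(εs + |εd|) = 22/37.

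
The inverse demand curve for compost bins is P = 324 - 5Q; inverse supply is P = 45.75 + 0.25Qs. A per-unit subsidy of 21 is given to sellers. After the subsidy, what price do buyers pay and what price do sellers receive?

Pre-subsidy: 324 - 5Q = 45.75 + 0.25Q gives Q* = 53 and P* = 59.
With the subsidy, sellers receive Ps = Pb + 21 for each unit, where Pb is the price buyers pay.
On the curves, Pb = 324 - 5Q and Ps = 45.75 + 0.25Q; the wedge Ps − Pb = 21 gives 45.75 + 0.25Q − (324 - 5Q) = 21, so Q' = 57.
Then Pb = 324 − 5·57 = 39 and Ps = 45.75 + 0.25·57 = 60.

Buyers pay 39; sellers receive 60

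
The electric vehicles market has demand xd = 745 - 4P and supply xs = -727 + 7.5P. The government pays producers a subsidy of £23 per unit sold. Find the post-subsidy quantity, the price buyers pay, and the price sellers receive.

x' = 293; buyers pay £113; sellers receive £136

Pre-subsidy: 745 - 4P = -727 + 7.5P gives P* = 128, x* = 233.
With the subsidy, sellers receive Ps = Pb + 23 for each unit, where Pb is the price buyers pay.
Supply in terms of Pb becomes xs = -727 + 7.5(Pb + 23) = -554.5 + 7.5Pb. Setting this equal to demand: 745 - 4Pb = -554.5 + 7.5Pb, so Pb = 113.
Sellers receive Ps = 113 + 23 = 136; x' = 745 − 4·113 = 293.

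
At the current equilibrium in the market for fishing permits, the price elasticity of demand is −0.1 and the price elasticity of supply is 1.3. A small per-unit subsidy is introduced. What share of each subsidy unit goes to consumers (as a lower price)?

Consumer share = 13/14

For a small subsidy around the equilibrium, the benefit split depends on the relative slopes, which at a point are proportional to the elasticities.
Buyer share = εs/(εs + |εd|) = 1.3/(1.3 + 0.1) = 13/14; seller share = |εd|/(εs + |εd|) = 1/14.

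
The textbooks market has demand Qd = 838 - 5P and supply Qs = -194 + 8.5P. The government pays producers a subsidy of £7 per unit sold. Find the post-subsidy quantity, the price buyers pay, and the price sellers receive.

Q' = 12901/27; buyers pay 1945/27; sellers receive 2134/27

Pre-subsidy: 838 - 5P = -194 + 8.5P gives P* = 688/9, Q* = 4102/9.
With the subsidy, sellers receive Ps = Pb + 7 for each unit, where Pb is the price buyers pay.
Supply in terms of Pb becomes Qs = -194 + 8.5(Pb + 7) = -134.5 + 8.5Pb. Setting this equal to demand: 838 - 5Pb = -134.5 + 8.5Pb, so Pb = 1945/27.
Sellers receive Ps = 1945/27 + 7 = 2134/27; Q' = 838 − 5·(1945/27) = 12901/27.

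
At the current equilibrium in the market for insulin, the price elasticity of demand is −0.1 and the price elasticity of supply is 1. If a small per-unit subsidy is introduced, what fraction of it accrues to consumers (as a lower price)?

For a small subsidy around the equilibrium, the benefit split depends on the relative slopes, which at a point are proportional to the elasticities.
Buyer share = εs/(εs + |εd|) = 1/(1 + 0.1) = 10/11; seller share = |εd|/(εs + |εd|) = 1/11.

Consumer share = 10/11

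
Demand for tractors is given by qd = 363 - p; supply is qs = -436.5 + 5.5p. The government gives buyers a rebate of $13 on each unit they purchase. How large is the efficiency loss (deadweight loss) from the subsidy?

Deadweight loss = $71.5

Pre-subsidy: 363 - p = -436.5 + 5.5p gives p* = 123, q* = 240.
With the rebate, buyers effectively pay pb = ps − 13, where ps is the price sellers receive.
Demand in terms of ps becomes qd = 363 − 1(ps − 13) = 376 - ps. Setting this equal to supply: 376 - ps = -436.5 + 5.5ps, so ps = 125.
Buyers pay pb = 125 − 13 = 112; q' = -436.5 + 5.5·125 = 251.
The subsidy expands output by 251 − 240 = 11 past the efficient level; on those units the gap between marginal cost and willingness to pay runs from 0 up to 13.
DWL = ½ × 13 × 11 = 71.5.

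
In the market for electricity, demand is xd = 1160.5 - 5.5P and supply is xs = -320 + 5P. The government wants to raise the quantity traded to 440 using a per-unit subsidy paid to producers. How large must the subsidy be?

Required subsidy s = 21 per unit

At x = 440, invert demand for the buyer price: Pb = (1160.5 − 440)/5.5 = 131; invert supply for the seller price: Ps = (440 − (-320))/5 = 152.
The subsidy must fill the gap: s = Ps − Pb = 152 − 131 = 21.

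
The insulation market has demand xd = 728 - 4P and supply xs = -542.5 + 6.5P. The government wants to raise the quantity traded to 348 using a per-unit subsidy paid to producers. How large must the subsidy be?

At x = 348, invert demand for the buyer price: Pb = (728 − 348)/4 = 95; invert supply for the seller price: Ps = (348 − (-542.5))/6.5 = 137.
The subsidy must fill the gap: s = Ps − Pb = 137 − 95 = 42.

Required subsidy s = 42 per unit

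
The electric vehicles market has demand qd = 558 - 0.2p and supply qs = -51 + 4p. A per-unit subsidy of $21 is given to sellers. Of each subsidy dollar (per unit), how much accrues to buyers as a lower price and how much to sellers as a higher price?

Buyers gain $20 per unit; sellers gain $1 per unit

Pre-subsidy: 558 - 0.2p = -51 + 4p gives p* = 145, q* = 529.
With the subsidy, sellers receive ps = pb + 21 for each unit, where pb is the price buyers pay.
Supply in terms of pb becomes qs = -51 + 4(pb + 21) = 33 + 4pb. Setting this equal to demand: 558 - 0.2pb = 33 + 4pb, so pb = 125.
Sellers receive ps = 125 + 21 = 146; q' = 558 − 0.2·125 = 533.
Buyers' price falls by p* − pb = 145 − 125 = 20; sellers' price rises by ps − p* = 146 − 145 = 1.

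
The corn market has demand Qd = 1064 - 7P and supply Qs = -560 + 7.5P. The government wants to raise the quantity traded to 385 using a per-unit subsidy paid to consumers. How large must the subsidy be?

Required subsidy s = 29 per unit

At Q = 385, invert demand for the buyer price: Pb = (1064 − 385)/7 = 97; invert supply for the seller price: Ps = (385 − (-560))/7.5 = 126.
The subsidy must fill the gap: s = Ps − Pb = 126 − 97 = 29.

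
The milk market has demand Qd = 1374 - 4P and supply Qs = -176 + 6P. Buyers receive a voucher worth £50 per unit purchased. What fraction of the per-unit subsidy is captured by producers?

Producer share = 0.4

Pre-subsidy: 1374 - 4P = -176 + 6P gives P* = 155, Q* = 754.
With the rebate, buyers effectively pay Pb = Ps − 50, where Ps is the price sellers receive.
Demand in terms of Ps becomes Qd = 1374 − 4(Ps − 50) = 1574 - 4Ps. Setting this equal to supply: 1574 - 4Ps = -176 + 6Ps, so Ps = 175.
Buyers pay Pb = 175 − 50 = 125; Q' = -176 + 6·175 = 874.
Buyers' price falls by P* − Pb = 155 − 125 = 30; sellers' price rises by Ps − P* = 175 − 155 = 20.
So producers capture 20/50 = 0.4 of each unit of subsidy.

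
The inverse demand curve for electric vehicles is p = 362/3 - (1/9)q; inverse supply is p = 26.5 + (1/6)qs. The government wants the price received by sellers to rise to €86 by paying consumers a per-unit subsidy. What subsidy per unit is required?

At a seller price of 86, quantity supplied is -159 + 6·86 = 357.
Buyers absorb 357 only when they pay pb = 362/3 − (1/9)·357 = 81.
s = ps − pb = 86 − 81 = 5.

Required subsidy s = €5 per unit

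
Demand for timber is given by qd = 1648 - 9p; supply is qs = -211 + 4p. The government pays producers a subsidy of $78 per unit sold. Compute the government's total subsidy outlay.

Government cost = $45006

Pre-subsidy: 1648 - 9p = -211 + 4p gives p* = 143, q* = 361.
With the subsidy, sellers receive ps = pb + 78 for each unit, where pb is the price buyers pay.
Supply in terms of pb becomes qs = -211 + 4(pb + 78) = 101 + 4pb. Setting this equal to demand: 1648 - 9pb = 101 + 4pb, so pb = 119.
Sellers receive ps = 119 + 78 = 197; q' = 1648 − 9·119 = 577.
Government outlay = subsidy × quantity = 78 × 577 = 45006.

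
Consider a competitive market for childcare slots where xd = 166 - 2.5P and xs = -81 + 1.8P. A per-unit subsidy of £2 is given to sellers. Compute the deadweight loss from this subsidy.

Pre-subsidy: 166 - 2.5P = -81 + 1.8P gives P* = 2470/43, x* = 963/43.
With the subsidy, sellers receive Ps = Pb + 2 for each unit, where Pb is the price buyers pay.
Supply in terms of Pb becomes xs = -81 + 1.8(Pb + 2) = -77.4 + 1.8Pb. Setting this equal to demand: 166 - 2.5Pb = -77.4 + 1.8Pb, so Pb = 2434/43.
Sellers receive Ps = 2434/43 + 2 = 2520/43; x' = 166 − 2.5·(2434/43) = 1053/43.
The subsidy expands output by 1053/43 − 963/43 = 90/43 past the efficient level; on those units the gap between marginal cost and willingness to pay runs from 0 up to 2.
DWL = ½ × 2 × 90/43 = 90/43.

Deadweight loss = 90/43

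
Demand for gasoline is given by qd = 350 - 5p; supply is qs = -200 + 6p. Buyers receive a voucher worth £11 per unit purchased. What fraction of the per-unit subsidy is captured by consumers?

Consumer share = 6/11

Pre-subsidy: 350 - 5p = -200 + 6p gives p* = 50, q* = 100.
With the rebate, buyers effectively pay pb = ps − 11, where ps is the price sellers receive.
Demand in terms of ps becomes qd = 350 − 5(ps − 11) = 405 - 5ps. Setting this equal to supply: 405 - 5ps = -200 + 6ps, so ps = 55.
Buyers pay pb = 55 − 11 = 44; q' = -200 + 6·55 = 130.
Buyers' price falls by p* − pb = 50 − 44 = 6; sellers' price rises by ps − p* = 55 − 50 = 5.
So consumers capture 6/11 = 6/11 of each unit of subsidy.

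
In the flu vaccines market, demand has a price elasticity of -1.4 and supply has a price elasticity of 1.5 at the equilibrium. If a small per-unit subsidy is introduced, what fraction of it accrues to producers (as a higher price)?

Producer share = 14/29

For a small subsidy around the equilibrium, the benefit split depends on the relative slopes, which at a point are proportional to the elasticities.
Buyer share = εs/(εs + |εd|) = 1.5/(1.5 + 1.4) = 15/29; seller share = |εd|/(εs + |εd|) = 14/29.
So producers capture 14/29 of the subsidy.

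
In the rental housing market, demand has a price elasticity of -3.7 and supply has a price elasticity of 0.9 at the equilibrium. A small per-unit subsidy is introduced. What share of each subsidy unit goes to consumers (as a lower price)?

Consumer share = 9/46

For a small subsidy around the equilibrium, the benefit split depends on the relative slopes, which at a point are proportional to the elasticities.
Buyer share = εs/(εs + |εd|) = 0.9/(0.9 + 3.7) = 9/46; seller share = |εd|/(εs + |εd|) = 37/46.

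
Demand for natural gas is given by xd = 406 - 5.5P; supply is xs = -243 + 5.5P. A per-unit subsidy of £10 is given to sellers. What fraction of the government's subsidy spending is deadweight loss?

Pre-subsidy: 406 - 5.5P = -243 + 5.5P gives P* = 59, x* = 81.5.
With the subsidy, sellers receive Ps = Pb + 10 for each unit, where Pb is the price buyers pay.
Supply in terms of Pb becomes xs = -243 + 5.5(Pb + 10) = -188 + 5.5Pb. Setting this equal to demand: 406 - 5.5Pb = -188 + 5.5Pb, so Pb = 54.
Sellers receive Ps = 54 + 10 = 64; x' = 406 − 5.5·54 = 109.
ΔCS = ½(81.5 + 109)(59 − 54) = 476.25; ΔPS = ½(81.5 + 109)(64 − 59) = 476.25.
Government spending = 10 × 109 = 1090.
DWL = ½ × 10 × (109 − 81.5) = 137.5; fraction = 137.5 / 1090 = 55/436.

DWL / government spending = 55/436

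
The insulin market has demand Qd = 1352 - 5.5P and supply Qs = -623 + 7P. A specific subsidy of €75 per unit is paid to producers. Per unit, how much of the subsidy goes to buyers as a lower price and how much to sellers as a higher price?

Pre-subsidy: 1352 - 5.5P = -623 + 7P gives P* = 158, Q* = 483.
With the subsidy, sellers receive Ps = Pb + 75 for each unit, where Pb is the price buyers pay.
Supply in terms of Pb becomes Qs = -623 + 7(Pb + 75) = -98 + 7Pb. Setting this equal to demand: 1352 - 5.5Pb = -98 + 7Pb, so Pb = 116.
Sellers receive Ps = 116 + 75 = 191; Q' = 1352 − 5.5·116 = 714.
Buyers' price falls by P* − Pb = 158 − 116 = 42; sellers' price rises by Ps − P* = 191 − 158 = 33.

Buyers gain €42 per unit; sellers gain €33 per unit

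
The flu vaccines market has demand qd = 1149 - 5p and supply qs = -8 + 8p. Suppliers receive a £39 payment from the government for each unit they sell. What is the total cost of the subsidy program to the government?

Government cost = £32136

Pre-subsidy: 1149 - 5p = -8 + 8p gives p* = 89, q* = 704.
With the subsidy, sellers receive ps = pb + 39 for each unit, where pb is the price buyers pay.
Supply in terms of pb becomes qs = -8 + 8(pb + 39) = 304 + 8pb. Setting this equal to demand: 1149 - 5pb = 304 + 8pb, so pb = 65.
Sellers receive ps = 65 + 39 = 104; q' = 1149 − 5·65 = 824.
Government outlay = subsidy × quantity = 39 × 824 = 32136.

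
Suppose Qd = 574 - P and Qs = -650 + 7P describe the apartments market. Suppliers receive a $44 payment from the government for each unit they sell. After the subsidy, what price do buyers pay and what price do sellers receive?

Buyers pay $114.5; sellers receive $158.5

Pre-subsidy: 574 - P = -650 + 7P gives P* = 153, Q* = 421.
With the subsidy, sellers receive Ps = Pb + 44 for each unit, where Pb is the price buyers pay.
Supply in terms of Pb becomes Qs = -650 + 7(Pb + 44) = -342 + 7Pb. Setting this equal to demand: 574 - Pb = -342 + 7Pb, so Pb = 114.5.
Sellers receive Ps = 114.5 + 44 = 158.5; Q' = 574 − 1·114.5 = 459.5.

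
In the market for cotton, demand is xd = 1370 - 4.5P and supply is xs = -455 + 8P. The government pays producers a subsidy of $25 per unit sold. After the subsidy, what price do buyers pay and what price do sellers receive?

Pre-subsidy: 1370 - 4.5P = -455 + 8P gives P* = 146, x* = 713.
With the subsidy, sellers receive Ps = Pb + 25 for each unit, where Pb is the price buyers pay.
Supply in terms of Pb becomes xs = -455 + 8(Pb + 25) = -255 + 8Pb. Setting this equal to demand: 1370 - 4.5Pb = -255 + 8Pb, so Pb = 130.
Sellers receive Ps = 130 + 25 = 155; x' = 1370 − 4.5·130 = 785.

Buyers pay $130; sellers receive $155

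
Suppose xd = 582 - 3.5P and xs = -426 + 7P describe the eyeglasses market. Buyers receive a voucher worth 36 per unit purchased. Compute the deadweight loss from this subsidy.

Pre-subsidy: 582 - 3.5P = -426 + 7P gives P* = 96, x* = 246.
With the rebate, buyers effectively pay Pb = Ps − 36, where Ps is the price sellers receive.
Demand in terms of Ps becomes xd = 582 − 3.5(Ps − 36) = 708 - 3.5Ps. Setting this equal to supply: 708 - 3.5Ps = -426 + 7Ps, so Ps = 108.
Buyers pay Pb = 108 − 36 = 72; x' = -426 + 7·108 = 330.
The subsidy expands output by 330 − 246 = 84 past the efficient level; on those units the gap between marginal cost and willingness to pay runs from 0 up to 36.
DWL = ½ × 36 × 84 = 1512.

Deadweight loss = 1512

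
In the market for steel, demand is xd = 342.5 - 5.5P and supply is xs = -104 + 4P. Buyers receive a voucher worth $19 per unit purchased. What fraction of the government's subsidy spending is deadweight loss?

Pre-subsidy: 342.5 - 5.5P = -104 + 4P gives P* = 47, x* = 84.
With the rebate, buyers effectively pay Pb = Ps − 19, where Ps is the price sellers receive.
Demand in terms of Ps becomes xd = 342.5 − 5.5(Ps − 19) = 447 - 5.5Ps. Setting this equal to supply: 447 - 5.5Ps = -104 + 4Ps, so Ps = 58.
Buyers pay Pb = 58 − 19 = 39; x' = -104 + 4·58 = 128.
ΔCS = ½(84 + 128)(47 − 39) = 848; ΔPS = ½(84 + 128)(58 − 47) = 1166.
Government spending = 19 × 128 = 2432.
DWL = ½ × 19 × (128 − 84) = 418; fraction = 418 / 2432 = 0.171875.

DWL / government spending = 0.171875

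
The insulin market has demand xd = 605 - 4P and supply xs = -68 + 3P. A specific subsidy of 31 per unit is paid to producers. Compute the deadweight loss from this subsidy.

Deadweight loss = 5766/7

Pre-subsidy: 605 - 4P = -68 + 3P gives P* = 673/7, x* = 1543/7.
With the subsidy, sellers receive Ps = Pb + 31 for each unit, where Pb is the price buyers pay.
Supply in terms of Pb becomes xs = -68 + 3(Pb + 31) = 25 + 3Pb. Setting this equal to demand: 605 - 4Pb = 25 + 3Pb, so Pb = 580/7.
Sellers receive Ps = 580/7 + 31 = 797/7; x' = 605 − 4·(580/7) = 1915/7.
The subsidy expands output by 1915/7 − 1543/7 = 372/7 past the efficient level; on those units the gap between marginal cost and willingness to pay runs from 0 up to 31.
DWL = ½ × 31 × 372/7 = 5766/7.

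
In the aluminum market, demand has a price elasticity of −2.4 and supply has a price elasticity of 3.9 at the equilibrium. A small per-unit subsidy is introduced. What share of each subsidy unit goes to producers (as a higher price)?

For a small subsidy around the equilibrium, the benefit split depends on the relative slopes, which at a point are proportional to the elasticities.
Buyer share = εs/(εs + |εd|) = 3.9/(3.9 + 2.4) = 13/21; seller share = |εd|/(εs + |εd|) = 8/21.
So producers capture 8/21 of the subsidy.

Producer share = 8/21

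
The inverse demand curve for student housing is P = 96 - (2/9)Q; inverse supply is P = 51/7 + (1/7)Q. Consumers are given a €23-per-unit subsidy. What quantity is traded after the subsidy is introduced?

Pre-subsidy: 96 - (2/9)Q = 51/7 + (1/7)Q gives Q* = 243 and P* = 42.
With the rebate, buyers effectively pay Pb = Ps − 23, where Ps is the price sellers receive.
On the curves, Pb = 96 - (2/9)Q and Ps = 51/7 + (1/7)Q; the wedge Ps − Pb = 23 gives 51/7 + (1/7)Q − (96 - (2/9)Q) = 23, so Q' = 306.
Then Pb = 96 − (2/9)·306 = 28 and Ps = 51/7 + (1/7)·306 = 51.

Q' = 306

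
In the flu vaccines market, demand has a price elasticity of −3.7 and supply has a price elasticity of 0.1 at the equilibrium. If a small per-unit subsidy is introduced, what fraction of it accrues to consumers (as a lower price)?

Consumer share = 1/38

For a small subsidy around the equilibrium, the benefit split depends on the relative slopes, which at a point are proportional to the elasticities.
Buyer share = εs/(εs + |εd|) = 0.1/(0.1 + 3.7) = 1/38; seller share = |εd|/(εs + |εd|) = 37/38.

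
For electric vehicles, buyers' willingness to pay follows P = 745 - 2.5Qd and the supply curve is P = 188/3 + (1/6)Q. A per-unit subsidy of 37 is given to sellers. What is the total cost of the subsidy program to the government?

Pre-subsidy: 745 - 2.5Q = 188/3 + (1/6)Q gives Q* = 255.875 and P* = 105.3125.
With the subsidy, sellers receive Ps = Pb + 37 for each unit, where Pb is the price buyers pay.
On the curves, Pb = 745 - 2.5Q and Ps = 188/3 + (1/6)Q; the wedge Ps − Pb = 37 gives 188/3 + (1/6)Q − (745 - 2.5Q) = 37, so Q' = 269.75.
Then Pb = 745 − 2.5·269.75 = 70.625 and Ps = 188/3 + (1/6)·269.75 = 107.625.
Government outlay = subsidy × quantity = 37 × 269.75 = 9980.75.

Government cost = 9980.75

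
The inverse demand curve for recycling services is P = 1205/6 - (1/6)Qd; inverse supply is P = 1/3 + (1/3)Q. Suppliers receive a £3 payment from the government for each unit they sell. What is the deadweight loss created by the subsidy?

Deadweight loss = £9

Pre-subsidy: 1205/6 - (1/6)Q = 1/3 + (1/3)Q gives Q* = 401 and P* = 134.
With the subsidy, sellers receive Ps = Pb + 3 for each unit, where Pb is the price buyers pay.
On the curves, Pb = 1205/6 - (1/6)Q and Ps = 1/3 + (1/3)Q; the wedge Ps − Pb = 3 gives 1/3 + (1/3)Q − (1205/6 - (1/6)Q) = 3, so Q' = 407.
Then Pb = 1205/6 − (1/6)·407 = 133 and Ps = 1/3 + (1/3)·407 = 136.
The subsidy expands output by 407 − 401 = 6 past the efficient level; on those units the gap between marginal cost and willingness to pay runs from 0 up to 3.
DWL = ½ × 3 × 6 = 9.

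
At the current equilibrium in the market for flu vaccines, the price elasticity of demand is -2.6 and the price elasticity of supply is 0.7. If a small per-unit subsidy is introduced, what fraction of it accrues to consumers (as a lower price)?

Consumer share = 7/33

For a small subsidy around the equilibrium, the benefit split depends on the relative slopes, which at a point are proportional to the elasticities.
Buyer share = εs/(εs + |εd|) = 0.7/(0.7 + 2.6) = 7/33; seller share = |εd|/(εs + |εd|) = 26/33.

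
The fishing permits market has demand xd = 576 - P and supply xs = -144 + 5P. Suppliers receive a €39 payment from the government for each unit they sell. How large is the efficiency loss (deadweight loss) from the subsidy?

Deadweight loss = €633.75

Pre-subsidy: 576 - P = -144 + 5P gives P* = 120, x* = 456.
With the subsidy, sellers receive Ps = Pb + 39 for each unit, where Pb is the price buyers pay.
Supply in terms of Pb becomes xs = -144 + 5(Pb + 39) = 51 + 5Pb. Setting this equal to demand: 576 - Pb = 51 + 5Pb, so Pb = 87.5.
Sellers receive Ps = 87.5 + 39 = 126.5; x' = 576 − 1·87.5 = 488.5.
The subsidy expands output by 488.5 − 456 = 32.5 past the efficient level; on those units the gap between marginal cost and willingness to pay runs from 0 up to 39.
DWL = ½ × 39 × 32.5 = 633.75.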